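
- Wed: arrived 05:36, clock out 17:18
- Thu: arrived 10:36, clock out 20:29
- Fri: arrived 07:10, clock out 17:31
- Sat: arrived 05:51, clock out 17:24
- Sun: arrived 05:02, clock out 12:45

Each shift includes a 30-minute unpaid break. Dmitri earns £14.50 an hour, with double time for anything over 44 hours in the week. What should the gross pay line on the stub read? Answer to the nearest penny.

Wed: 05:36–17:18 = 11 h 42 min; less 30 min break → 11 h 12 min
Thu: 10:36–20:29 = 9 h 53 min; less 30 min break → 9 h 23 min
Fri: 07:10–17:31 = 10 h 21 min; less 30 min break → 9 h 51 min
Sat: 05:51–17:24 = 11 h 33 min; less 30 min break → 11 h 3 min
Sun: 05:02–12:45 = 7 h 43 min; less 30 min break → 7 h 13 min
Total worked: 48 h 42 min = 2922 min.
Regular 44 h 0 min = 2640 min at £14.50/h; overtime 4 h 42 min = 282 min at £29.00/h.
Pay = (2640 × £14.50 + 282 × £29.00) ÷ 60 = £774.30.

£774.30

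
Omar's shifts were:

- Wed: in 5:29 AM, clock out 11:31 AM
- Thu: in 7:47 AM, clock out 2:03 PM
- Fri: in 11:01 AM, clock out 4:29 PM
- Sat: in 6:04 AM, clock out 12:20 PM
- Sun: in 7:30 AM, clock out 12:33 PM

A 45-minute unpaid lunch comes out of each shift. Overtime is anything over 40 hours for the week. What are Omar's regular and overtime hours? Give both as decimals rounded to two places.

Wed: 5:29 AM–11:31 AM = 6 h 2 min; less 45 min break → 5 h 17 min
Thu: 7:47 AM–2:03 PM = 6 h 16 min; less 45 min break → 5 h 31 min
Fri: 11:01 AM–4:29 PM = 5 h 28 min; less 45 min break → 4 h 43 min
Sat: 6:04 AM–12:20 PM = 6 h 16 min; less 45 min break → 5 h 31 min
Sun: 7:30 AM–12:33 PM = 5 h 3 min; less 45 min break → 4 h 18 min
Total worked: 25 h 20 min = 25.33 h.
Threshold 40 h → overtime 0 h 0 min, regular 25 h 20 min.

Regular 25.33 hours, overtime 0.00 hours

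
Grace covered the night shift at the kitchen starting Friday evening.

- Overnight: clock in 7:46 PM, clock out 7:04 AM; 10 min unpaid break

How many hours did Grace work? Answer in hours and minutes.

Overnight: 7:46 PM → midnight = 4 h 14 min; midnight → 7:04 AM = 7 h 4 min; span 11 h 18 min; less 10 min break → 11 h 8 min

11 h 8 min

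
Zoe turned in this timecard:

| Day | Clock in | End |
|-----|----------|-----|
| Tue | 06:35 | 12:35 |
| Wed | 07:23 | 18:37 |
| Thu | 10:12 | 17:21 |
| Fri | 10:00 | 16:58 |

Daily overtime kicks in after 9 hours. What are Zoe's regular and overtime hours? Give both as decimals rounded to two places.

Tue: 06:35–12:35 = 6 h 0 min
Wed: 07:23–18:37 = 11 h 14 min
Thu: 10:12–17:21 = 7 h 9 min
Fri: 10:00–16:58 = 6 h 58 min
Tue reg 6 h 0 min / OT 0 h 0 min; Wed reg 9 h 0 min / OT 2 h 14 min; Thu reg 7 h 9 min / OT 0 h 0 min; Fri reg 6 h 58 min / OT 0 h 0 min.
Totals: regular 29 h 7 min, overtime 2 h 14 min.

Regular 29.12 hours, overtime 2.23 hours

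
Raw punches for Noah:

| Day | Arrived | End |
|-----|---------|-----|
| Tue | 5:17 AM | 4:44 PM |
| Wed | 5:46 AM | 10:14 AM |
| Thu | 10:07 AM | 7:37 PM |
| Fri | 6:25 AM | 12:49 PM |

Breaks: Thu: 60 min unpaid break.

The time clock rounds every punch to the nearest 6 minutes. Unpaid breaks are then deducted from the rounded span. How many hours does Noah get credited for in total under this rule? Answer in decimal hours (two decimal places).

Tue: in 5:17 AM→5:18 AM, out 4:44 PM→4:42 PM; 11 h 24 min
Wed: in 5:46 AM→5:48 AM, out 10:14 AM→10:12 AM; 4 h 24 min
Thu: in 10:07 AM→10:06 AM, out 7:37 PM→7:36 PM; 9 h 30 min − 60 min = 8 h 30 min
Fri: in 6:25 AM→6:24 AM, out 12:49 PM→12:48 PM; 6 h 24 min
Total credited: 30 h 42 min.

30.70 hours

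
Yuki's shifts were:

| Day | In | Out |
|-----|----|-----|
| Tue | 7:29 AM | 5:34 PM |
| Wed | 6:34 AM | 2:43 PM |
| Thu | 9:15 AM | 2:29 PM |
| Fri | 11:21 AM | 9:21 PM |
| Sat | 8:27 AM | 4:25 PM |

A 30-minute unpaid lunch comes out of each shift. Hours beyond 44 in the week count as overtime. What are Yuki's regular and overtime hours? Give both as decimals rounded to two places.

Regular 38.93 hours, overtime 0.00 hours

Tue: 7:29 AM–5:34 PM = 10 h 5 min; less 30 min break → 9 h 35 min
Wed: 6:34 AM–2:43 PM = 8 h 9 min; less 30 min break → 7 h 39 min
Thu: 9:15 AM–2:29 PM = 5 h 14 min; less 30 min break → 4 h 44 min
Fri: 11:21 AM–9:21 PM = 10 h 0 min; less 30 min break → 9 h 30 min
Sat: 8:27 AM–4:25 PM = 7 h 58 min; less 30 min break → 7 h 28 min
Total worked: 38 h 56 min = 38.93 h.
Threshold 44 h → overtime 0 h 0 min, regular 38 h 56 min.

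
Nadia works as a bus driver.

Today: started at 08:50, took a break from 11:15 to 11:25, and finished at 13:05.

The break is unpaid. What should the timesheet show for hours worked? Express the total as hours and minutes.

4 h 5 min

Today: 08:50–13:05 = 4 h 15 min; less 10 min break → 4 h 5 min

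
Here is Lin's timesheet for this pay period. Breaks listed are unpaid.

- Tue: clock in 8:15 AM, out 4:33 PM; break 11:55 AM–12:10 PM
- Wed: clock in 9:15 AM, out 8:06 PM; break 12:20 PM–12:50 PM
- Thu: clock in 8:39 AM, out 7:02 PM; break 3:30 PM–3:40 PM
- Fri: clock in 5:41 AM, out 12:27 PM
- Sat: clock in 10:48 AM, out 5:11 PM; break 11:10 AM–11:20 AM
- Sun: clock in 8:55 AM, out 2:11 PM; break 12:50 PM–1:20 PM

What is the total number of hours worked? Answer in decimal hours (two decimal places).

46.37 hours

Tue: 8:15 AM–4:33 PM = 8 h 18 min; less 15 min break → 8 h 3 min
Wed: 9:15 AM–8:06 PM = 10 h 51 min; less 30 min break → 10 h 21 min
Thu: 8:39 AM–7:02 PM = 10 h 23 min; less 10 min break → 10 h 13 min
Fri: 5:41 AM–12:27 PM = 6 h 46 min
Sat: 10:48 AM–5:11 PM = 6 h 23 min; less 10 min break → 6 h 13 min
Sun: 8:55 AM–2:11 PM = 5 h 16 min; less 30 min break → 4 h 46 min
Total: 8 h 3 min + 10 h 21 min + 10 h 13 min + 6 h 46 min + 6 h 13 min + 4 h 46 min = 46 h 22 min.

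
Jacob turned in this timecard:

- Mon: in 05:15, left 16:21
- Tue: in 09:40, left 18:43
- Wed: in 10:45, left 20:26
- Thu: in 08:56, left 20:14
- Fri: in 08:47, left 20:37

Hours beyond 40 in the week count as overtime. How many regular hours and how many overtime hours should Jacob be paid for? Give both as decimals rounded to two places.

Regular 40.00 hours, overtime 12.97 hours

Mon: 05:15–16:21 = 11 h 6 min
Tue: 09:40–18:43 = 9 h 3 min
Wed: 10:45–20:26 = 9 h 41 min
Thu: 08:56–20:14 = 11 h 18 min
Fri: 08:47–20:37 = 11 h 50 min
Total worked: 52 h 58 min = 52.97 h.
Threshold 40 h → overtime 12 h 58 min, regular 40 h 0 min.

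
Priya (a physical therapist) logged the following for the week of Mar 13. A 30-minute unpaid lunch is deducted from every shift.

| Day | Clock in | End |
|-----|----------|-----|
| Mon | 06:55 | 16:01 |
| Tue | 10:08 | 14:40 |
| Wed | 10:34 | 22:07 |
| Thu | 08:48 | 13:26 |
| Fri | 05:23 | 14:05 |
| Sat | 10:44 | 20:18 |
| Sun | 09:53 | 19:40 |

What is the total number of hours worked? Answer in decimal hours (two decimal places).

Mon: 06:55–16:01 = 9 h 6 min; less 30 min break → 8 h 36 min
Tue: 10:08–14:40 = 4 h 32 min; less 30 min break → 4 h 2 min
Wed: 10:34–22:07 = 11 h 33 min; less 30 min break → 11 h 3 min
Thu: 08:48–13:26 = 4 h 38 min; less 30 min break → 4 h 8 min
Fri: 05:23–14:05 = 8 h 42 min; less 30 min break → 8 h 12 min
Sat: 10:44–20:18 = 9 h 34 min; less 30 min break → 9 h 4 min
Sun: 09:53–19:40 = 9 h 47 min; less 30 min break → 9 h 17 min
Total: 8 h 36 min + 4 h 2 min + 11 h 3 min + 4 h 8 min + 8 h 12 min + 9 h 4 min + 9 h 17 min = 54 h 22 min.

54.37 hours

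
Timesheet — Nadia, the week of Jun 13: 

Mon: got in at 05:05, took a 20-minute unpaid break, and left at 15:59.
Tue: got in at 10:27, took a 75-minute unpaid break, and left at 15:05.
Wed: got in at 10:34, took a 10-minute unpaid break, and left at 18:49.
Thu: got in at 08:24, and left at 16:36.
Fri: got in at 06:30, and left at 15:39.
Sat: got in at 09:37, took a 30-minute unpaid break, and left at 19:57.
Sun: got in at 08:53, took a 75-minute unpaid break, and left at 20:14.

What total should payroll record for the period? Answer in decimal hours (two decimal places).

59.32 hours

Mon: 05:05–15:59 = 10 h 54 min; less 20 min break → 10 h 34 min
Tue: 10:27–15:05 = 4 h 38 min; less 75 min break → 3 h 23 min
Wed: 10:34–18:49 = 8 h 15 min; less 10 min break → 8 h 5 min
Thu: 08:24–16:36 = 8 h 12 min
Fri: 06:30–15:39 = 9 h 9 min
Sat: 09:37–19:57 = 10 h 20 min; less 30 min break → 9 h 50 min
Sun: 08:53–20:14 = 11 h 21 min; less 75 min break → 10 h 6 min
Total: 10 h 34 min + 3 h 23 min + 8 h 5 min + 8 h 12 min + 9 h 9 min + 9 h 50 min + 10 h 6 min = 59 h 19 min.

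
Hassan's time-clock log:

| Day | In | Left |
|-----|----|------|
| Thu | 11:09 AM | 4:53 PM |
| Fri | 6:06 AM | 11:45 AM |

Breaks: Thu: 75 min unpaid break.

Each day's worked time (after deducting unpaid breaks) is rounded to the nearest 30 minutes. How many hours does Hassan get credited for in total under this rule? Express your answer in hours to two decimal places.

Thu: 11:09 AM–4:53 PM = 5 h 44 min − 75 min = 4 h 29 min → rounds to 4 h 30 min
Fri: 6:06 AM–11:45 AM = 5 h 39 min → rounds to 5 h 30 min
Total credited: 10 h 0 min.

10.00 hours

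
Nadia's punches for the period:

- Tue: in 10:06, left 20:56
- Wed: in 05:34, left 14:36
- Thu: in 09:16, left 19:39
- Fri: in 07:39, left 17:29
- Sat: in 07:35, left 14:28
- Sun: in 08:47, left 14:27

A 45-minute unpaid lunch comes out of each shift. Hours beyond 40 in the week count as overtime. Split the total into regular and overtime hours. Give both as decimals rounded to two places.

Tue: 10:06–20:56 = 10 h 50 min; less 45 min break → 10 h 5 min
Wed: 05:34–14:36 = 9 h 2 min; less 45 min break → 8 h 17 min
Thu: 09:16–19:39 = 10 h 23 min; less 45 min break → 9 h 38 min
Fri: 07:39–17:29 = 9 h 50 min; less 45 min break → 9 h 5 min
Sat: 07:35–14:28 = 6 h 53 min; less 45 min break → 6 h 8 min
Sun: 08:47–14:27 = 5 h 40 min; less 45 min break → 4 h 55 min
Total worked: 48 h 8 min = 48.13 h.
Threshold 40 h → overtime 8 h 8 min, regular 40 h 0 min.

Regular 40.00 hours, overtime 8.13 hours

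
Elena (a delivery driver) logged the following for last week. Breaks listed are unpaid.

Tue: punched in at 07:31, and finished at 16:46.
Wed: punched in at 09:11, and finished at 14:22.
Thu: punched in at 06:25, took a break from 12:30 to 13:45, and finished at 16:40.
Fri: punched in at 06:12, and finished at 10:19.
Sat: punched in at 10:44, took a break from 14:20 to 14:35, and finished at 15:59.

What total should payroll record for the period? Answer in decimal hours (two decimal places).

Tue: 07:31–16:46 = 9 h 15 min
Wed: 09:11–14:22 = 5 h 11 min
Thu: 06:25–16:40 = 10 h 15 min; less 75 min break → 9 h 0 min
Fri: 06:12–10:19 = 4 h 7 min
Sat: 10:44–15:59 = 5 h 15 min; less 15 min break → 5 h 0 min
Total: 9 h 15 min + 5 h 11 min + 9 h 0 min + 4 h 7 min + 5 h 0 min = 32 h 33 min.

32.55 hours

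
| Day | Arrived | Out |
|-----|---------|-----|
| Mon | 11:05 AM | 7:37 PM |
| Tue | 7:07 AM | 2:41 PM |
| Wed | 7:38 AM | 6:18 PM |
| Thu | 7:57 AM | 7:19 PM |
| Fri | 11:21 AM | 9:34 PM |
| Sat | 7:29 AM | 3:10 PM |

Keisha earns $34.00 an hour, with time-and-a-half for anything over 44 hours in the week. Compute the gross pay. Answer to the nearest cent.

$2109.70

Mon: 11:05 AM–7:37 PM = 8 h 32 min
Tue: 7:07 AM–2:41 PM = 7 h 34 min
Wed: 7:38 AM–6:18 PM = 10 h 40 min
Thu: 7:57 AM–7:19 PM = 11 h 22 min
Fri: 11:21 AM–9:34 PM = 10 h 13 min
Sat: 7:29 AM–3:10 PM = 7 h 41 min
Total worked: 56 h 2 min = 3362 min.
Regular 44 h 0 min = 2640 min at $34.00/h; overtime 12 h 2 min = 722 min at $51.00/h.
Pay = (2640 × $34.00 + 722 × $51.00) ÷ 60 = $2109.70.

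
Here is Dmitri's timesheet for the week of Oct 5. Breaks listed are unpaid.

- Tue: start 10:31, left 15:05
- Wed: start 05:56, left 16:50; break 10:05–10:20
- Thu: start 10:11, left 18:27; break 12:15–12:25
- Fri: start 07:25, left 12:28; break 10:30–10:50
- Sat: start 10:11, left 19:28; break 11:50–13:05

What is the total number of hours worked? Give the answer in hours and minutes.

Tue: 10:31–15:05 = 4 h 34 min
Wed: 05:56–16:50 = 10 h 54 min; less 15 min break → 10 h 39 min
Thu: 10:11–18:27 = 8 h 16 min; less 10 min break → 8 h 6 min
Fri: 07:25–12:28 = 5 h 3 min; less 20 min break → 4 h 43 min
Sat: 10:11–19:28 = 9 h 17 min; less 75 min break → 8 h 2 min
Total: 4 h 34 min + 10 h 39 min + 8 h 6 min + 4 h 43 min + 8 h 2 min = 36 h 4 min.

36 h 4 min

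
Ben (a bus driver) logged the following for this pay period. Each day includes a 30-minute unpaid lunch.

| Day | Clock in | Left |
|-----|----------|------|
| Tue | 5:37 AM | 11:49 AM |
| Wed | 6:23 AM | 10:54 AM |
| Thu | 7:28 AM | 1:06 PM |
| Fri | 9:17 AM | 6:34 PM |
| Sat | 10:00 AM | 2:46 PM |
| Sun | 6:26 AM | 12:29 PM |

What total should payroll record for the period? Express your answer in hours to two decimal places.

Tue: 5:37 AM–11:49 AM = 6 h 12 min; less 30 min break → 5 h 42 min
Wed: 6:23 AM–10:54 AM = 4 h 31 min; less 30 min break → 4 h 1 min
Thu: 7:28 AM–1:06 PM = 5 h 38 min; less 30 min break → 5 h 8 min
Fri: 9:17 AM–6:34 PM = 9 h 17 min; less 30 min break → 8 h 47 min
Sat: 10:00 AM–2:46 PM = 4 h 46 min; less 30 min break → 4 h 16 min
Sun: 6:26 AM–12:29 PM = 6 h 3 min; less 30 min break → 5 h 33 min
Total: 5 h 42 min + 4 h 1 min + 5 h 8 min + 8 h 47 min + 4 h 16 min + 5 h 33 min = 33 h 27 min.

33.45 hours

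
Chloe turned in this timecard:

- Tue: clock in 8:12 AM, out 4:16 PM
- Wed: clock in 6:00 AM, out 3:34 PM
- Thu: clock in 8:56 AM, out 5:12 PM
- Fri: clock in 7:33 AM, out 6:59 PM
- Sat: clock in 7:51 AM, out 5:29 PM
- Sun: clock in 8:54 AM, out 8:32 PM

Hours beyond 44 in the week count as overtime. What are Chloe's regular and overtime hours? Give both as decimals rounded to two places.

Tue: 8:12 AM–4:16 PM = 8 h 4 min
Wed: 6:00 AM–3:34 PM = 9 h 34 min
Thu: 8:56 AM–5:12 PM = 8 h 16 min
Fri: 7:33 AM–6:59 PM = 11 h 26 min
Sat: 7:51 AM–5:29 PM = 9 h 38 min
Sun: 8:54 AM–8:32 PM = 11 h 38 min
Total worked: 58 h 36 min = 58.60 h.
Threshold 44 h → overtime 14 h 36 min, regular 44 h 0 min.

Regular 44.00 hours, overtime 14.60 hours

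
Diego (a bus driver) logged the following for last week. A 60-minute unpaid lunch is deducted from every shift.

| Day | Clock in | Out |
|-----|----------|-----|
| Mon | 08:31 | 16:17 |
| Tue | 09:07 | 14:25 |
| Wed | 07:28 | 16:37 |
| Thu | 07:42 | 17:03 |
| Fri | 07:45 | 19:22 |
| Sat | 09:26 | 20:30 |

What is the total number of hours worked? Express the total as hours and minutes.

48 h 15 min

Mon: 08:31–16:17 = 7 h 46 min; less 60 min break → 6 h 46 min
Tue: 09:07–14:25 = 5 h 18 min; less 60 min break → 4 h 18 min
Wed: 07:28–16:37 = 9 h 9 min; less 60 min break → 8 h 9 min
Thu: 07:42–17:03 = 9 h 21 min; less 60 min break → 8 h 21 min
Fri: 07:45–19:22 = 11 h 37 min; less 60 min break → 10 h 37 min
Sat: 09:26–20:30 = 11 h 4 min; less 60 min break → 10 h 4 min
Total: 6 h 46 min + 4 h 18 min + 8 h 9 min + 8 h 21 min + 10 h 37 min + 10 h 4 min = 48 h 15 min.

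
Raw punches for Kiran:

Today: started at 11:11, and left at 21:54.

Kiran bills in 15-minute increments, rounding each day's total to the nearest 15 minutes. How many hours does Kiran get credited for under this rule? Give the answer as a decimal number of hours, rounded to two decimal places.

Today: 11:11–21:54 = 10 h 43 min → rounds to 10 h 45 min

10.75 hours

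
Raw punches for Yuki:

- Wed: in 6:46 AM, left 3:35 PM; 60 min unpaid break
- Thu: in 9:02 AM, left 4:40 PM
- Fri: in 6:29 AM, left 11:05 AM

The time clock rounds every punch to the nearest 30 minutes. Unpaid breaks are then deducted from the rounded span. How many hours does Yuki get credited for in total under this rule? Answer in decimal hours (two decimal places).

Wed: in 6:46 AM→7:00 AM, out 3:35 PM→3:30 PM; 8 h 30 min − 60 min = 7 h 30 min
Thu: in 9:02 AM→9:00 AM, out 4:40 PM→4:30 PM; 7 h 30 min
Fri: in 6:29 AM→6:30 AM, out 11:05 AM→11:00 AM; 4 h 30 min
Total credited: 19 h 30 min.

19.50 hours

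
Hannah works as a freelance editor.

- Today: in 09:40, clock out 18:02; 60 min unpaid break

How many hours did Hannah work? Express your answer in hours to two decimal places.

7.37 hours

Today: 09:40–18:02 = 8 h 22 min; less 60 min break → 7 h 22 min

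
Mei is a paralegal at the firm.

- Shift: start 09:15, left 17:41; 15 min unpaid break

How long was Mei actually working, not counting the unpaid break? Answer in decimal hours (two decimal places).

Shift: 09:15–17:41 = 8 h 26 min; less 15 min break → 8 h 11 min

8.18 hours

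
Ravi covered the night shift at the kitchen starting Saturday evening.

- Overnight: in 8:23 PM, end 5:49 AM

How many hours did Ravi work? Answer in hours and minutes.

Overnight: 8:23 PM → midnight = 3 h 37 min; midnight → 5:49 AM = 5 h 49 min; span 9 h 26 min

9 h 26 min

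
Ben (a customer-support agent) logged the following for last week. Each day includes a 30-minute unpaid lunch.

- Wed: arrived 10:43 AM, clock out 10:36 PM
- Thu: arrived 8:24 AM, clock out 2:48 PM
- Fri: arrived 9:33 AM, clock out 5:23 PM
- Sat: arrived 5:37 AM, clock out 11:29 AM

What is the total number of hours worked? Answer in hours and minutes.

29 h 59 min

Wed: 10:43 AM–10:36 PM = 11 h 53 min; less 30 min break → 11 h 23 min
Thu: 8:24 AM–2:48 PM = 6 h 24 min; less 30 min break → 5 h 54 min
Fri: 9:33 AM–5:23 PM = 7 h 50 min; less 30 min break → 7 h 20 min
Sat: 5:37 AM–11:29 AM = 5 h 52 min; less 30 min break → 5 h 22 min
Total: 11 h 23 min + 5 h 54 min + 7 h 20 min + 5 h 22 min = 29 h 59 min.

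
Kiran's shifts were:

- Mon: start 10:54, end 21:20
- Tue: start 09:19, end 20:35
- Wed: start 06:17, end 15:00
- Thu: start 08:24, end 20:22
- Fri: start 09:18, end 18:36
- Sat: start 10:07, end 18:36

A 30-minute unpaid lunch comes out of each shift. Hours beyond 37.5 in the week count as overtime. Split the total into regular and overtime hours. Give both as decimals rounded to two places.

Mon: 10:54–21:20 = 10 h 26 min; less 30 min break → 9 h 56 min
Tue: 09:19–20:35 = 11 h 16 min; less 30 min break → 10 h 46 min
Wed: 06:17–15:00 = 8 h 43 min; less 30 min break → 8 h 13 min
Thu: 08:24–20:22 = 11 h 58 min; less 30 min break → 11 h 28 min
Fri: 09:18–18:36 = 9 h 18 min; less 30 min break → 8 h 48 min
Sat: 10:07–18:36 = 8 h 29 min; less 30 min break → 7 h 59 min
Total worked: 57 h 10 min = 57.17 h.
Threshold 37.5 h → overtime 19 h 40 min, regular 37 h 30 min.

Regular 37.50 hours, overtime 19.67 hours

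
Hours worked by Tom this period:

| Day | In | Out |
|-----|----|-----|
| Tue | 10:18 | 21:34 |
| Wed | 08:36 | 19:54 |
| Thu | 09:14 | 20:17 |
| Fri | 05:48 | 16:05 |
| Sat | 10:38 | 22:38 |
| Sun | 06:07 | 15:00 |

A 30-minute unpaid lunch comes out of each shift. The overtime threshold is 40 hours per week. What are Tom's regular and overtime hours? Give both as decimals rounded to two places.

Tue: 10:18–21:34 = 11 h 16 min; less 30 min break → 10 h 46 min
Wed: 08:36–19:54 = 11 h 18 min; less 30 min break → 10 h 48 min
Thu: 09:14–20:17 = 11 h 3 min; less 30 min break → 10 h 33 min
Fri: 05:48–16:05 = 10 h 17 min; less 30 min break → 9 h 47 min
Sat: 10:38–22:38 = 12 h 0 min; less 30 min break → 11 h 30 min
Sun: 06:07–15:00 = 8 h 53 min; less 30 min break → 8 h 23 min
Total worked: 61 h 47 min = 61.78 h.
Threshold 40 h → overtime 21 h 47 min, regular 40 h 0 min.

Regular 40.00 hours, overtime 21.78 hours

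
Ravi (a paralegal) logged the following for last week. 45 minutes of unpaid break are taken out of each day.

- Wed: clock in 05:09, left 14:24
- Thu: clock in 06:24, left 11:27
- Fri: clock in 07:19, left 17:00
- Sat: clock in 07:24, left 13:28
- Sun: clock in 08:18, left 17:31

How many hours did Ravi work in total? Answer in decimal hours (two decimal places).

Wed: 05:09–14:24 = 9 h 15 min; less 45 min break → 8 h 30 min
Thu: 06:24–11:27 = 5 h 3 min; less 45 min break → 4 h 18 min
Fri: 07:19–17:00 = 9 h 41 min; less 45 min break → 8 h 56 min
Sat: 07:24–13:28 = 6 h 4 min; less 45 min break → 5 h 19 min
Sun: 08:18–17:31 = 9 h 13 min; less 45 min break → 8 h 28 min
Total: 8 h 30 min + 4 h 18 min + 8 h 56 min + 5 h 19 min + 8 h 28 min = 35 h 31 min.

35.52 hours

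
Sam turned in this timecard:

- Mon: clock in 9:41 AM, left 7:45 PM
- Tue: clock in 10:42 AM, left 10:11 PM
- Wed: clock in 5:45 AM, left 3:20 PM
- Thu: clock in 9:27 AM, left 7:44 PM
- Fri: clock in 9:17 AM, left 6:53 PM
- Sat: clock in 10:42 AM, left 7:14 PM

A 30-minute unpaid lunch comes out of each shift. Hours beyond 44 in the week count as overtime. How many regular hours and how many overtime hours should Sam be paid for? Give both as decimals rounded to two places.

Mon: 9:41 AM–7:45 PM = 10 h 4 min; less 30 min break → 9 h 34 min
Tue: 10:42 AM–10:11 PM = 11 h 29 min; less 30 min break → 10 h 59 min
Wed: 5:45 AM–3:20 PM = 9 h 35 min; less 30 min break → 9 h 5 min
Thu: 9:27 AM–7:44 PM = 10 h 17 min; less 30 min break → 9 h 47 min
Fri: 9:17 AM–6:53 PM = 9 h 36 min; less 30 min break → 9 h 6 min
Sat: 10:42 AM–7:14 PM = 8 h 32 min; less 30 min break → 8 h 2 min
Total worked: 56 h 33 min = 56.55 h.
Threshold 44 h → overtime 12 h 33 min, regular 44 h 0 min.

Regular 44.00 hours, overtime 12.55 hours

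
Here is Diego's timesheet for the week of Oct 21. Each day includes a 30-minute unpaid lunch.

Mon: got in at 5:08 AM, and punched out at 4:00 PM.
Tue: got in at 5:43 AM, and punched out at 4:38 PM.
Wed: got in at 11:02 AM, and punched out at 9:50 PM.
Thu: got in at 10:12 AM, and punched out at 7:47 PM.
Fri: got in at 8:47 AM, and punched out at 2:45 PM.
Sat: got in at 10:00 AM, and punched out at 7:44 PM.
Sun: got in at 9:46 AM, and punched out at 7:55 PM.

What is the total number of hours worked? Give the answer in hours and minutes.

Mon: 5:08 AM–4:00 PM = 10 h 52 min; less 30 min break → 10 h 22 min
Tue: 5:43 AM–4:38 PM = 10 h 55 min; less 30 min break → 10 h 25 min
Wed: 11:02 AM–9:50 PM = 10 h 48 min; less 30 min break → 10 h 18 min
Thu: 10:12 AM–7:47 PM = 9 h 35 min; less 30 min break → 9 h 5 min
Fri: 8:47 AM–2:45 PM = 5 h 58 min; less 30 min break → 5 h 28 min
Sat: 10:00 AM–7:44 PM = 9 h 44 min; less 30 min break → 9 h 14 min
Sun: 9:46 AM–7:55 PM = 10 h 9 min; less 30 min break → 9 h 39 min
Total: 10 h 22 min + 10 h 25 min + 10 h 18 min + 9 h 5 min + 5 h 28 min + 9 h 14 min + 9 h 39 min = 64 h 31 min.

64 h 31 min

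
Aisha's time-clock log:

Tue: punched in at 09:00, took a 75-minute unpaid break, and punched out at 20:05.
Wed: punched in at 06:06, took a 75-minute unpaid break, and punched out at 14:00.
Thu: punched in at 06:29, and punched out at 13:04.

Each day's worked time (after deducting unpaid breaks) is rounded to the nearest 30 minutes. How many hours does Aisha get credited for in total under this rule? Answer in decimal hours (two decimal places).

Tue: 09:00–20:05 = 11 h 5 min − 75 min = 9 h 50 min → rounds to 10 h 0 min
Wed: 06:06–14:00 = 7 h 54 min − 75 min = 6 h 39 min → rounds to 6 h 30 min
Thu: 06:29–13:04 = 6 h 35 min → rounds to 6 h 30 min
Total credited: 23 h 0 min.

23.00 hours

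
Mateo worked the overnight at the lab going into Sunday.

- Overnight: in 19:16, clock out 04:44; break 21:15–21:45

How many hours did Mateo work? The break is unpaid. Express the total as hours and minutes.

Overnight: 19:16 → midnight = 4 h 44 min; midnight → 04:44 = 4 h 44 min; span 9 h 28 min; less 30 min break → 8 h 58 min

8 h 58 min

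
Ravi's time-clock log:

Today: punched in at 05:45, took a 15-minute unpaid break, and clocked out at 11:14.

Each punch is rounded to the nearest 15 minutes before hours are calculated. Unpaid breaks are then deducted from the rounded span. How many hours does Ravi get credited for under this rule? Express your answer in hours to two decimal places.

5.25 hours

Today: in 05:45→05:45, out 11:14→11:15; 5 h 30 min − 15 min = 5 h 15 min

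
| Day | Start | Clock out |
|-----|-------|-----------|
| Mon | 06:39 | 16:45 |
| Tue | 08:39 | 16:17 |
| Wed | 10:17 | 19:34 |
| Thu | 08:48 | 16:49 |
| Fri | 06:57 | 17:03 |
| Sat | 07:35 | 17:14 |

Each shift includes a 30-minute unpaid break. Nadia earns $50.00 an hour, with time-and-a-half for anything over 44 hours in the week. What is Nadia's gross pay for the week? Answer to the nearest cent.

Mon: 06:39–16:45 = 10 h 6 min; less 30 min break → 9 h 36 min
Tue: 08:39–16:17 = 7 h 38 min; less 30 min break → 7 h 8 min
Wed: 10:17–19:34 = 9 h 17 min; less 30 min break → 8 h 47 min
Thu: 08:48–16:49 = 8 h 1 min; less 30 min break → 7 h 31 min
Fri: 06:57–17:03 = 10 h 6 min; less 30 min break → 9 h 36 min
Sat: 07:35–17:14 = 9 h 39 min; less 30 min break → 9 h 9 min
Total worked: 51 h 47 min = 3107 min.
Regular 44 h 0 min = 2640 min at $50.00/h; overtime 7 h 47 min = 467 min at $75.00/h.
Pay = (2640 × $50.00 + 467 × $75.00) ÷ 60 = $2783.75.

$2783.75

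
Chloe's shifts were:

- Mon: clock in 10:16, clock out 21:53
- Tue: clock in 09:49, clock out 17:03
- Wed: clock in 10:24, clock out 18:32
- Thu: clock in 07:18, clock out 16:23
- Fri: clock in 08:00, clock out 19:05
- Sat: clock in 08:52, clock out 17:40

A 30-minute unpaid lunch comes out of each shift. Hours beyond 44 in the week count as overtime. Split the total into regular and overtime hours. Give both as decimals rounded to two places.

Regular 44.00 hours, overtime 8.95 hours

Mon: 10:16–21:53 = 11 h 37 min; less 30 min break → 11 h 7 min
Tue: 09:49–17:03 = 7 h 14 min; less 30 min break → 6 h 44 min
Wed: 10:24–18:32 = 8 h 8 min; less 30 min break → 7 h 38 min
Thu: 07:18–16:23 = 9 h 5 min; less 30 min break → 8 h 35 min
Fri: 08:00–19:05 = 11 h 5 min; less 30 min break → 10 h 35 min
Sat: 08:52–17:40 = 8 h 48 min; less 30 min break → 8 h 18 min
Total worked: 52 h 57 min = 52.95 h.
Threshold 44 h → overtime 8 h 57 min, regular 44 h 0 min.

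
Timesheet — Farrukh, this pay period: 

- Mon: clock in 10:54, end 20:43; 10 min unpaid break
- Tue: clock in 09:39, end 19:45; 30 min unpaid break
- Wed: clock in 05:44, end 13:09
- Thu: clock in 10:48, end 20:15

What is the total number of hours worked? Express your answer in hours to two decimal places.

Mon: 10:54–20:43 = 9 h 49 min; less 10 min break → 9 h 39 min
Tue: 09:39–19:45 = 10 h 6 min; less 30 min break → 9 h 36 min
Wed: 05:44–13:09 = 7 h 25 min
Thu: 10:48–20:15 = 9 h 27 min
Total: 9 h 39 min + 9 h 36 min + 7 h 25 min + 9 h 27 min = 36 h 7 min.

36.12 hours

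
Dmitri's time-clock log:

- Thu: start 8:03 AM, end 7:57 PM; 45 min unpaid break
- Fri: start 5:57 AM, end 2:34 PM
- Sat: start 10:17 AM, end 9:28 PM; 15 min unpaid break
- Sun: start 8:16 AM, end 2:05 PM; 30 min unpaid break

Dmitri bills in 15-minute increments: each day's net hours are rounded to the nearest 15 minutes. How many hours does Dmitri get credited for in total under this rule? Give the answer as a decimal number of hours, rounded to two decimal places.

Thu: 8:03 AM–7:57 PM = 11 h 54 min − 45 min = 11 h 9 min → rounds to 11 h 15 min
Fri: 5:57 AM–2:34 PM = 8 h 37 min → rounds to 8 h 30 min
Sat: 10:17 AM–9:28 PM = 11 h 11 min − 15 min = 10 h 56 min → rounds to 11 h 0 min
Sun: 8:16 AM–2:05 PM = 5 h 49 min − 30 min = 5 h 19 min → rounds to 5 h 15 min
Total credited: 36 h 0 min.

36.00 hours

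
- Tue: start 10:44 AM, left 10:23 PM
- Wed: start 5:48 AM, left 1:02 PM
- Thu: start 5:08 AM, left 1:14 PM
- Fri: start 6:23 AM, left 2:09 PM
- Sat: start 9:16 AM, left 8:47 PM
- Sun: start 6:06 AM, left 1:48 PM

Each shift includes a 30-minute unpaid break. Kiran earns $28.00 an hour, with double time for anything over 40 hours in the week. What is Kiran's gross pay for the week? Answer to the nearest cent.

Tue: 10:44 AM–10:23 PM = 11 h 39 min; less 30 min break → 11 h 9 min
Wed: 5:48 AM–1:02 PM = 7 h 14 min; less 30 min break → 6 h 44 min
Thu: 5:08 AM–1:14 PM = 8 h 6 min; less 30 min break → 7 h 36 min
Fri: 6:23 AM–2:09 PM = 7 h 46 min; less 30 min break → 7 h 16 min
Sat: 9:16 AM–8:47 PM = 11 h 31 min; less 30 min break → 11 h 1 min
Sun: 6:06 AM–1:48 PM = 7 h 42 min; less 30 min break → 7 h 12 min
Total worked: 50 h 58 min = 3058 min.
Regular 40 h 0 min = 2400 min at $28.00/h; overtime 10 h 58 min = 658 min at $56.00/h.
Pay = (2400 × $28.00 + 658 × $56.00) ÷ 60 = $1734.13.

$1734.13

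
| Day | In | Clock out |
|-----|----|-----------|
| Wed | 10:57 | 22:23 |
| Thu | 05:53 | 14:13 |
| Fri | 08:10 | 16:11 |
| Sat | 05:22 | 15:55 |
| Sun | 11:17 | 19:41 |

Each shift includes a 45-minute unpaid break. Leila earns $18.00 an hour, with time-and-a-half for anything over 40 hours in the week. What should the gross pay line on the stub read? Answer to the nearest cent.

$800.55

Wed: 10:57–22:23 = 11 h 26 min; less 45 min break → 10 h 41 min
Thu: 05:53–14:13 = 8 h 20 min; less 45 min break → 7 h 35 min
Fri: 08:10–16:11 = 8 h 1 min; less 45 min break → 7 h 16 min
Sat: 05:22–15:55 = 10 h 33 min; less 45 min break → 9 h 48 min
Sun: 11:17–19:41 = 8 h 24 min; less 45 min break → 7 h 39 min
Total worked: 42 h 59 min = 2579 min.
Regular 40 h 0 min = 2400 min at $18.00/h; overtime 2 h 59 min = 179 min at $27.00/h.
Pay = (2400 × $18.00 + 179 × $27.00) ÷ 60 = $800.55.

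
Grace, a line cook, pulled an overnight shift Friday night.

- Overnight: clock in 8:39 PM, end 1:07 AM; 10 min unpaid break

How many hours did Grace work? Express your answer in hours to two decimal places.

4.30 hours

Overnight: 8:39 PM → midnight = 3 h 21 min; midnight → 1:07 AM = 1 h 7 min; span 4 h 28 min; less 10 min break → 4 h 18 min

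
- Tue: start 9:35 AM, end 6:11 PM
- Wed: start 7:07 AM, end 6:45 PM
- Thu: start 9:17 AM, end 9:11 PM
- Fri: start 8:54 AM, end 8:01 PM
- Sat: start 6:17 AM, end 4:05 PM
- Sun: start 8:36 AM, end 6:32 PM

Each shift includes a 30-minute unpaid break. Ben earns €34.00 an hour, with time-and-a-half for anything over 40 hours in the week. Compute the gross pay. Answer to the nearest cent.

Tue: 9:35 AM–6:11 PM = 8 h 36 min; less 30 min break → 8 h 6 min
Wed: 7:07 AM–6:45 PM = 11 h 38 min; less 30 min break → 11 h 8 min
Thu: 9:17 AM–9:11 PM = 11 h 54 min; less 30 min break → 11 h 24 min
Fri: 8:54 AM–8:01 PM = 11 h 7 min; less 30 min break → 10 h 37 min
Sat: 6:17 AM–4:05 PM = 9 h 48 min; less 30 min break → 9 h 18 min
Sun: 8:36 AM–6:32 PM = 9 h 56 min; less 30 min break → 9 h 26 min
Total worked: 59 h 59 min = 3599 min.
Regular 40 h 0 min = 2400 min at €34.00/h; overtime 19 h 59 min = 1199 min at €51.00/h.
Pay = (2400 × €34.00 + 1199 × €51.00) ÷ 60 = €2379.15.

€2379.15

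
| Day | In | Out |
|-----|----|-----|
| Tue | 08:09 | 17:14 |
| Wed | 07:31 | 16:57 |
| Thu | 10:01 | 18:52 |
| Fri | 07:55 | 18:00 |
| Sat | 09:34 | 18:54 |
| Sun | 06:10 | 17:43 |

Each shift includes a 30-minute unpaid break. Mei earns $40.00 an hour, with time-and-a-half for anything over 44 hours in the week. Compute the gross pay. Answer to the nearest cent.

Tue: 08:09–17:14 = 9 h 5 min; less 30 min break → 8 h 35 min
Wed: 07:31–16:57 = 9 h 26 min; less 30 min break → 8 h 56 min
Thu: 10:01–18:52 = 8 h 51 min; less 30 min break → 8 h 21 min
Fri: 07:55–18:00 = 10 h 5 min; less 30 min break → 9 h 35 min
Sat: 09:34–18:54 = 9 h 20 min; less 30 min break → 8 h 50 min
Sun: 06:10–17:43 = 11 h 33 min; less 30 min break → 11 h 3 min
Total worked: 55 h 20 min = 3320 min.
Regular 44 h 0 min = 2640 min at $40.00/h; overtime 11 h 20 min = 680 min at $60.00/h.
Pay = (2640 × $40.00 + 680 × $60.00) ÷ 60 = $2440.00.

$2440.00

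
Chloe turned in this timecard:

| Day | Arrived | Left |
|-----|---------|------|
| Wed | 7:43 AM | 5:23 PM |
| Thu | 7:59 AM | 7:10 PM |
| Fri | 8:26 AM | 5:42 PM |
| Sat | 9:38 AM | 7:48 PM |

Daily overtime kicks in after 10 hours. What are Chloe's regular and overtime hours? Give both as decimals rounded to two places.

Wed: 7:43 AM–5:23 PM = 9 h 40 min
Thu: 7:59 AM–7:10 PM = 11 h 11 min
Fri: 8:26 AM–5:42 PM = 9 h 16 min
Sat: 9:38 AM–7:48 PM = 10 h 10 min
Wed reg 9 h 40 min / OT 0 h 0 min; Thu reg 10 h 0 min / OT 1 h 11 min; Fri reg 9 h 16 min / OT 0 h 0 min; Sat reg 10 h 0 min / OT 0 h 10 min.
Totals: regular 38 h 56 min, overtime 1 h 21 min.

Regular 38.93 hours, overtime 1.35 hours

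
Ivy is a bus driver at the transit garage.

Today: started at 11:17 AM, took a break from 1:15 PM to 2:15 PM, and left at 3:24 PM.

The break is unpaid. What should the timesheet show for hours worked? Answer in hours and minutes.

Today: 11:17 AM–3:24 PM = 4 h 7 min; less 60 min break → 3 h 7 min

3 h 7 min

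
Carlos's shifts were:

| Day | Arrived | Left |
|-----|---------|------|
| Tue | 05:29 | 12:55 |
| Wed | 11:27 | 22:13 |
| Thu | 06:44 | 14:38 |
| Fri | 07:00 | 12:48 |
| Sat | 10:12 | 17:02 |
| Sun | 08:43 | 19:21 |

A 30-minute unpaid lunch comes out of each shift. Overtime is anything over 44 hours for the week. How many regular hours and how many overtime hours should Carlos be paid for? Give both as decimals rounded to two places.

Regular 44.00 hours, overtime 2.37 hours

Tue: 05:29–12:55 = 7 h 26 min; less 30 min break → 6 h 56 min
Wed: 11:27–22:13 = 10 h 46 min; less 30 min break → 10 h 16 min
Thu: 06:44–14:38 = 7 h 54 min; less 30 min break → 7 h 24 min
Fri: 07:00–12:48 = 5 h 48 min; less 30 min break → 5 h 18 min
Sat: 10:12–17:02 = 6 h 50 min; less 30 min break → 6 h 20 min
Sun: 08:43–19:21 = 10 h 38 min; less 30 min break → 10 h 8 min
Total worked: 46 h 22 min = 46.37 h.
Threshold 44 h → overtime 2 h 22 min, regular 44 h 0 min.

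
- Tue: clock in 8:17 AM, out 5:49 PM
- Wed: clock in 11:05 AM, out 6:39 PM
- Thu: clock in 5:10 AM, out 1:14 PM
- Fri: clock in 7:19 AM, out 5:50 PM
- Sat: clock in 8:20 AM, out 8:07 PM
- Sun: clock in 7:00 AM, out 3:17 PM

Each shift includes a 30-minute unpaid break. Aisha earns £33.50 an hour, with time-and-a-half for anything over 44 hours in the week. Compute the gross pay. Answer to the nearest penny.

£1913.69

Tue: 8:17 AM–5:49 PM = 9 h 32 min; less 30 min break → 9 h 2 min
Wed: 11:05 AM–6:39 PM = 7 h 34 min; less 30 min break → 7 h 4 min
Thu: 5:10 AM–1:14 PM = 8 h 4 min; less 30 min break → 7 h 34 min
Fri: 7:19 AM–5:50 PM = 10 h 31 min; less 30 min break → 10 h 1 min
Sat: 8:20 AM–8:07 PM = 11 h 47 min; less 30 min break → 11 h 17 min
Sun: 7:00 AM–3:17 PM = 8 h 17 min; less 30 min break → 7 h 47 min
Total worked: 52 h 45 min = 3165 min.
Regular 44 h 0 min = 2640 min at £33.50/h; overtime 8 h 45 min = 525 min at £50.25/h.
Pay = (2640 × £33.50 + 525 × £50.25) ÷ 60 = £1913.69.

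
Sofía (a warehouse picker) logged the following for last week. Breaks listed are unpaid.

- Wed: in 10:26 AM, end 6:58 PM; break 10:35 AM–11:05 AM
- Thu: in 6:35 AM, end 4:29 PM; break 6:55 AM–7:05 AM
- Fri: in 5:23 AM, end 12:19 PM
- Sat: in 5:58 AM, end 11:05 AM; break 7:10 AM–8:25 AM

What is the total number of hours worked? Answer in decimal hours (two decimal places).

Wed: 10:26 AM–6:58 PM = 8 h 32 min; less 30 min break → 8 h 2 min
Thu: 6:35 AM–4:29 PM = 9 h 54 min; less 10 min break → 9 h 44 min
Fri: 5:23 AM–12:19 PM = 6 h 56 min
Sat: 5:58 AM–11:05 AM = 5 h 7 min; less 75 min break → 3 h 52 min
Total: 8 h 2 min + 9 h 44 min + 6 h 56 min + 3 h 52 min = 28 h 34 min.

28.57 hours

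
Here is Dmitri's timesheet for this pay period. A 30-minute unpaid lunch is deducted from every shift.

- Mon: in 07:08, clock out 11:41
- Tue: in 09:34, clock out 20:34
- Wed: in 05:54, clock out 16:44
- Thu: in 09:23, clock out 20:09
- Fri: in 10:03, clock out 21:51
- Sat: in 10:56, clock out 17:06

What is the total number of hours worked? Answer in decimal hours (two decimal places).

52.12 hours

Mon: 07:08–11:41 = 4 h 33 min; less 30 min break → 4 h 3 min
Tue: 09:34–20:34 = 11 h 0 min; less 30 min break → 10 h 30 min
Wed: 05:54–16:44 = 10 h 50 min; less 30 min break → 10 h 20 min
Thu: 09:23–20:09 = 10 h 46 min; less 30 min break → 10 h 16 min
Fri: 10:03–21:51 = 11 h 48 min; less 30 min break → 11 h 18 min
Sat: 10:56–17:06 = 6 h 10 min; less 30 min break → 5 h 40 min
Total: 4 h 3 min + 10 h 30 min + 10 h 20 min + 10 h 16 min + 11 h 18 min + 5 h 40 min = 52 h 7 min.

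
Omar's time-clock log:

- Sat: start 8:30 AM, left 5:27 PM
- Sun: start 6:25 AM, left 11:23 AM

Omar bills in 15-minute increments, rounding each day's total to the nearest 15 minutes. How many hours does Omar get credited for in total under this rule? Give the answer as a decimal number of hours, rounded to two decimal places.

14.00 hours

Sat: 8:30 AM–5:27 PM = 8 h 57 min → rounds to 9 h 0 min
Sun: 6:25 AM–11:23 AM = 4 h 58 min → rounds to 5 h 0 min
Total credited: 14 h 0 min.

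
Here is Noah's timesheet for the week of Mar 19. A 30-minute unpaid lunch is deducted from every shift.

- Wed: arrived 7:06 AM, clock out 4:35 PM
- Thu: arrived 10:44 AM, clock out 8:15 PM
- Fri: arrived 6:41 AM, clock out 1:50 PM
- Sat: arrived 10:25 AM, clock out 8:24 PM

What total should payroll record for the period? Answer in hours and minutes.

Wed: 7:06 AM–4:35 PM = 9 h 29 min; less 30 min break → 8 h 59 min
Thu: 10:44 AM–8:15 PM = 9 h 31 min; less 30 min break → 9 h 1 min
Fri: 6:41 AM–1:50 PM = 7 h 9 min; less 30 min break → 6 h 39 min
Sat: 10:25 AM–8:24 PM = 9 h 59 min; less 30 min break → 9 h 29 min
Total: 8 h 59 min + 9 h 1 min + 6 h 39 min + 9 h 29 min = 34 h 8 min.

34 h 8 min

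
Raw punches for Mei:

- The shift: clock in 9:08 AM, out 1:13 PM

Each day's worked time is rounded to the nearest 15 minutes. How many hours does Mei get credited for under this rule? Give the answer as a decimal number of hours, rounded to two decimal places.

The shift: 9:08 AM–1:13 PM = 4 h 5 min → rounds to 4 h 0 min

4.00 hours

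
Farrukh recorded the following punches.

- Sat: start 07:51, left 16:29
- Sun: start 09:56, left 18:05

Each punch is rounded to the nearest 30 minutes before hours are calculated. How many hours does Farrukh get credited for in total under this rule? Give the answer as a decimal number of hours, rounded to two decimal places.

Sat: in 07:51→08:00, out 16:29→16:30; 8 h 30 min
Sun: in 09:56→10:00, out 18:05→18:00; 8 h 0 min
Total credited: 16 h 30 min.

16.50 hours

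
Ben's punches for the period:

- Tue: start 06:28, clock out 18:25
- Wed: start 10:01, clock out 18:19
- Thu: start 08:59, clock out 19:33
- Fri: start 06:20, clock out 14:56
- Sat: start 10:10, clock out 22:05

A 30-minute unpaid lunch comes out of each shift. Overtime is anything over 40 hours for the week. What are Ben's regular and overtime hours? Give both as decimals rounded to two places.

Regular 40.00 hours, overtime 8.83 hours

Tue: 06:28–18:25 = 11 h 57 min; less 30 min break → 11 h 27 min
Wed: 10:01–18:19 = 8 h 18 min; less 30 min break → 7 h 48 min
Thu: 08:59–19:33 = 10 h 34 min; less 30 min break → 10 h 4 min
Fri: 06:20–14:56 = 8 h 36 min; less 30 min break → 8 h 6 min
Sat: 10:10–22:05 = 11 h 55 min; less 30 min break → 11 h 25 min
Total worked: 48 h 50 min = 48.83 h.
Threshold 40 h → overtime 8 h 50 min, regular 40 h 0 min.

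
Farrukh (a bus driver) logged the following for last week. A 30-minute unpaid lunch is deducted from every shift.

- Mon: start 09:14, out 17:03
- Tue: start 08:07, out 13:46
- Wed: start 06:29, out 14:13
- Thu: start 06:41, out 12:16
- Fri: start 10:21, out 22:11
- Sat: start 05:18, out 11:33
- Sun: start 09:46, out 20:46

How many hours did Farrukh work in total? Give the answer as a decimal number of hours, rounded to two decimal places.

Mon: 09:14–17:03 = 7 h 49 min; less 30 min break → 7 h 19 min
Tue: 08:07–13:46 = 5 h 39 min; less 30 min break → 5 h 9 min
Wed: 06:29–14:13 = 7 h 44 min; less 30 min break → 7 h 14 min
Thu: 06:41–12:16 = 5 h 35 min; less 30 min break → 5 h 5 min
Fri: 10:21–22:11 = 11 h 50 min; less 30 min break → 11 h 20 min
Sat: 05:18–11:33 = 6 h 15 min; less 30 min break → 5 h 45 min
Sun: 09:46–20:46 = 11 h 0 min; less 30 min break → 10 h 30 min
Total: 7 h 19 min + 5 h 9 min + 7 h 14 min + 5 h 5 min + 11 h 20 min + 5 h 45 min + 10 h 30 min = 52 h 22 min.

52.37 hours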